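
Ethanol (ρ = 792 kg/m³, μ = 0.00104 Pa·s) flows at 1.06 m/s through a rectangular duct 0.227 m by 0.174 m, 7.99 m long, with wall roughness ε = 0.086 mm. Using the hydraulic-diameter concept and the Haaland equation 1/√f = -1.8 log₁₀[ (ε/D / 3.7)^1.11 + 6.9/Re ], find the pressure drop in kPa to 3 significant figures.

Hydraulic diameter D_h = 4A/P = 4·(0.227·0.174)/(2·(0.227+0.174)) = 0.158/0.802 = 0.197 m.
Re = ρVD_h/μ = 792·1.06·0.197/0.00104 = 1.59e+05.
ε/D_h = 8.6e-05/0.197 = 0.000437; Haaland gives 1/√f = -1.8 log₁₀[4.36e-05+4.34e-05] = 7.309, so f = 0.01872.
ΔP = f(L/D_h)(ρV²/2) = 0.01872·7.99/0.197·444.9 = 337.8 Pa.
ΔP = 0.338 kPa.

ΔP ≈ 0.338 kPa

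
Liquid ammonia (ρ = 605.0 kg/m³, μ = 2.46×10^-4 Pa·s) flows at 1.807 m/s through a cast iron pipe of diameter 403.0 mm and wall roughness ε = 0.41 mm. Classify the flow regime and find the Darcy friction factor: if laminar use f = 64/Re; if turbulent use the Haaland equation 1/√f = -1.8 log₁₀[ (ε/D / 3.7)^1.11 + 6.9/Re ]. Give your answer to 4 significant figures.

Re = ρVD/μ = 605·1.807·0.403/0.000246 = 1.791e+06.
Re > 4000 → turbulent. ε/D = 0.00041/0.403 = 0.00102; Haaland: 1/√f = -1.8 log₁₀[0.000112 + 3.85e-06] = 7.088, so f = 0.01991.

f ≈ 0.01991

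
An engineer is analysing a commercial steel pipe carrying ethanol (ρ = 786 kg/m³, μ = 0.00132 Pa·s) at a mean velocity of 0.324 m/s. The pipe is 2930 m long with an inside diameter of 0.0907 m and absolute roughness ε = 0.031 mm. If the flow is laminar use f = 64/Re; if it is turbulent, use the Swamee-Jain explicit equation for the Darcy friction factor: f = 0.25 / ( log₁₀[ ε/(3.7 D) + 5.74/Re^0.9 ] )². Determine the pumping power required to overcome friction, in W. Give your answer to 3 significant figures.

Reynolds number Re = ρVD/μ = 786 · 0.324 · 0.0907 / 0.00132 = 1.75e+04.
Re > 4000 → turbulent. Relative roughness ε/D = 3.1e-05/0.0907 = 0.000342. Swamee-Jain: f = 0.25/(log₁₀[0.000342/3.7 + 5.74/1.75e+04^0.9])² = 0.25/(log₁₀[9.24e-05 + 0.000871])² = 0.25/(-3.016)² = 0.02748.
Darcy-Weisbach: ΔP = f(L/D)(ρV²/2) = 0.02748·(2930/0.0907)·(786·0.324²/2) = 0.02748·3.23e+04·41.26 = 3.663e+04 Pa.
Q = V·A = 0.324·0.006461 = 0.002093 m³/s.
Pumping power P = QΔP = 0.002093·3.663e+04 = 76.68 W = 76.7 W.

P ≈ 76.7 W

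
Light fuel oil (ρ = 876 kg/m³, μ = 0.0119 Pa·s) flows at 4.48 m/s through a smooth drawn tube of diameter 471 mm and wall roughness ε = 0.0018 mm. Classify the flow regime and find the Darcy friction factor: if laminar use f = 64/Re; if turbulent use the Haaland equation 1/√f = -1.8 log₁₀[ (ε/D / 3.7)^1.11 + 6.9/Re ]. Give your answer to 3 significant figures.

f ≈ 0.0163

Re = ρVD/μ = 876·4.48·0.471/0.0119 = 1.553e+05.
Re > 4000 → turbulent. ε/D = 1.8e-06/0.471 = 3.82e-06; Haaland: 1/√f = -1.8 log₁₀[2.27e-07 + 4.44e-05] = 7.83, so f = 0.01631.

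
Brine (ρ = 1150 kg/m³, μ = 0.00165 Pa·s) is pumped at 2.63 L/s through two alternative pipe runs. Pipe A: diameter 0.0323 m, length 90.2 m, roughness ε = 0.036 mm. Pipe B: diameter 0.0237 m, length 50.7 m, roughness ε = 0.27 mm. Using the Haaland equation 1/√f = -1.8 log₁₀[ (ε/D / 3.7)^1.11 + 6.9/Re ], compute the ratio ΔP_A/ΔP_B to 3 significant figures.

ΔP_A/ΔP_B ≈ 0.217

Pipe A: V = Q/A = 0.00263/0.0008194 = 3.21 m/s; Re = 7.226e+04; ε/D = 0.00111; Haaland → f = 0.02305; ΔP_A = f(L/D)(ρV²/2) = 3.812e+05 Pa.
Pipe B: V = Q/A = 0.00263/0.0004412 = 5.962 m/s; Re = 9.848e+04; ε/D = 0.0114; Haaland → f = 0.04024; ΔP_B = f(L/D)(ρV²/2) = 1.759e+06 Pa.
ΔP_A/ΔP_B = 3.812e+05/1.759e+06 = 0.217.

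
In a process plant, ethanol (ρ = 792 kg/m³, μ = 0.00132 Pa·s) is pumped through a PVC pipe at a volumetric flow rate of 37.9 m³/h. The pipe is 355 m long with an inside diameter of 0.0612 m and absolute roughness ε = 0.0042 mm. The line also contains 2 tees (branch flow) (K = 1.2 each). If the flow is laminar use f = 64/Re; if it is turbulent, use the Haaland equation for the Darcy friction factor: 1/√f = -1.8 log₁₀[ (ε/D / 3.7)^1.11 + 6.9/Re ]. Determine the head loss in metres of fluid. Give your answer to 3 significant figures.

h_f ≈ 66.7 m

Q = 37.9 m³/h = 37.9/3600 = 0.01053 m³/s.
Cross-sectional area A = πD²/4 = π(0.0612)²/4 = 0.002942 m²; mean velocity V = Q/A = 0.01053/0.002942 = 3.579 m/s.
Reynolds number Re = ρVD/μ = 792 · 3.579 · 0.0612 / 0.00132 = 1.314e+05.
Re > 4000 → turbulent. Relative roughness ε/D = 4.2e-06/0.0612 = 6.86e-05. Haaland: 1/√f = -1.8 log₁₀[(6.86e-05/3.7)^1.11 + 6.9/1.314e+05] = -1.8 log₁₀[5.6e-06 + 5.25e-05] = 7.624, so f = 0.0172.
Total minor-loss coefficient ΣK = 2·1.2 = 2.4.
ΔP = [f·L/D + ΣK]·(ρV²/2) = [0.0172·355/0.0612 + 2.4]·(792·3.579²/2) = [99.78 + 2.4]·5072 = 5.183e+05 Pa.
Head loss h_f = ΔP/(ρg) = 5.183e+05/(792·9.81) = 66.7 m.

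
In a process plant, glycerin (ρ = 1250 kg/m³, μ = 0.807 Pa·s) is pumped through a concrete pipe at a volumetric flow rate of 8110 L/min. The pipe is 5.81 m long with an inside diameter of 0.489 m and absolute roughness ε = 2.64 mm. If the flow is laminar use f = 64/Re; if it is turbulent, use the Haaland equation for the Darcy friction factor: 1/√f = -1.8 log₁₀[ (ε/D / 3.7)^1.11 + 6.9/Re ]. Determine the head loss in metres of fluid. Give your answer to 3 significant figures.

h_f ≈ 0.0368 m

Q = 8110 L/min = 8110/60000 = 0.1352 m³/s.
Cross-sectional area A = πD²/4 = π(0.489)²/4 = 0.1878 m²; mean velocity V = Q/A = 0.1352/0.1878 = 0.7197 m/s.
Reynolds number Re = ρVD/μ = 1250 · 0.7197 · 0.489 / 0.807 = 545.1.
Re < 2300 → laminar flow, so f = 64/Re = 64/545.1 = 0.1174 (the turbulent correlation is not needed).
Darcy-Weisbach: ΔP = f(L/D)(ρV²/2) = 0.1174·(5.81/0.489)·(1250·0.7197²/2) = 0.1174·11.88·323.7 = 451.6 Pa.
Head loss h_f = ΔP/(ρg) = 451.6/(1250·9.81) = 0.0368 m.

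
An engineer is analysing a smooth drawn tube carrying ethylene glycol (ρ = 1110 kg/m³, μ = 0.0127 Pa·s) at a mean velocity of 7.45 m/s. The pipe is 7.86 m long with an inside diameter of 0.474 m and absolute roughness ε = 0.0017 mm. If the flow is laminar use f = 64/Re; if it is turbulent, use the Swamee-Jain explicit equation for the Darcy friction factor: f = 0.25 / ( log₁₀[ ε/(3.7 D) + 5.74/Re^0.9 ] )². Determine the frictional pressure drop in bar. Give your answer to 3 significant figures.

ΔP ≈ 0.0733 bar

Reynolds number Re = ρVD/μ = 1110 · 7.45 · 0.474 / 0.0127 = 3.086e+05.
Re > 4000 → turbulent. Relative roughness ε/D = 1.7e-06/0.474 = 3.59e-06. Swamee-Jain: f = 0.25/(log₁₀[3.59e-06/3.7 + 5.74/3.086e+05^0.9])² = 0.25/(log₁₀[9.69e-07 + 6.58e-05])² = 0.25/(-4.175)² = 0.01434.
Darcy-Weisbach: ΔP = f(L/D)(ρV²/2) = 0.01434·(7.86/0.474)·(1110·7.45²/2) = 0.01434·16.58·3.08e+04 = 7325 Pa.
ΔP = 7325 Pa = 0.0733 bar.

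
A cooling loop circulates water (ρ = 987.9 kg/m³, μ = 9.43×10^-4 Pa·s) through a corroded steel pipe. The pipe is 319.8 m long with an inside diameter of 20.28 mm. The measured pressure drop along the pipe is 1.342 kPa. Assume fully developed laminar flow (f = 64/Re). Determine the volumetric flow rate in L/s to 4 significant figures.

Q ≈ 0.01847 L/s

For laminar flow, f = 64/Re with Re = ρVD/μ, so Darcy-Weisbach reduces to ΔP = 32μLV/D². Solving for V: V = ΔP·D²/(32μL) = 1342·(0.02028)²/(32·0.000943·319.8) = 0.05719 m/s.
Check: Re = ρVD/μ = 987.9·0.05719·0.02028/0.000943 = 1215 < 2300, so the laminar assumption holds.
Q = V·A = 0.05719·(π/4·0.02028²) = 1.847e-05 m³/s = 0.01847 L/s.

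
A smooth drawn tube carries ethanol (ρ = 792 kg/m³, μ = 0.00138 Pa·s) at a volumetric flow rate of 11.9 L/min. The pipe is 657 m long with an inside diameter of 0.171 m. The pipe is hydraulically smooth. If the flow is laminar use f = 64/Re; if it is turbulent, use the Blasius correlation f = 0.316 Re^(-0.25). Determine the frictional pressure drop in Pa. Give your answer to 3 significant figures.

ΔP ≈ 8.57 Pa

Q = 11.9 L/min = 11.9/60000 = 0.0001983 m³/s.
Cross-sectional area A = πD²/4 = π(0.171)²/4 = 0.02297 m²; mean velocity V = Q/A = 0.0001983/0.02297 = 0.008636 m/s.
Reynolds number Re = ρVD/μ = 792 · 0.008636 · 0.171 / 0.00138 = 847.5.
Re < 2300 → laminar flow, so f = 64/Re = 64/847.5 = 0.07551 (the turbulent correlation is not needed).
Darcy-Weisbach: ΔP = f(L/D)(ρV²/2) = 0.07551·(657/0.171)·(792·0.008636²/2) = 0.07551·3842·0.02953 = 8.569 Pa.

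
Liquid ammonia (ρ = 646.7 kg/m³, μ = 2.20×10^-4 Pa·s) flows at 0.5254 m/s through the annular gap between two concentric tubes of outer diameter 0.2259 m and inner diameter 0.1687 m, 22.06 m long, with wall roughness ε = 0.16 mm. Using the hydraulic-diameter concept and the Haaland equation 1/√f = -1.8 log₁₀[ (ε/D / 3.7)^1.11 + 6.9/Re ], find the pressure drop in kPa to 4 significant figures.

Hydraulic diameter D_h = 4A/P = D_o - D_i = 0.2259 - 0.1687 = 0.0572 m.
Re = ρVD_h/μ = 646.7·0.5254·0.0572/0.00022 = 8.834e+04.
ε/D_h = 0.00016/0.0572 = 0.0028; Haaland gives 1/√f = -1.8 log₁₀[0.000343+7.81e-05] = 6.076, so f = 0.02708.
ΔP = f(L/D_h)(ρV²/2) = 0.02708·22.06/0.0572·89.26 = 932.4 Pa.
ΔP = 0.9324 kPa.

ΔP ≈ 0.9324 kPa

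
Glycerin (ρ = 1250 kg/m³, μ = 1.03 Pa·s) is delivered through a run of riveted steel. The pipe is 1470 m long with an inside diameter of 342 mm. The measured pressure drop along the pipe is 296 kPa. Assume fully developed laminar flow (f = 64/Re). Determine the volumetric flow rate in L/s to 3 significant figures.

For laminar flow, f = 64/Re with Re = ρVD/μ, so Darcy-Weisbach reduces to ΔP = 32μLV/D². Solving for V: V = ΔP·D²/(32μL) = 2.96e+05·(0.342)²/(32·1.03·1470) = 0.7146 m/s.
Check: Re = ρVD/μ = 1250·0.7146·0.342/1.03 = 296.6 < 2300, so the laminar assumption holds.
Q = V·A = 0.7146·(π/4·0.342²) = 0.06564 m³/s = 65.6 L/s.

Q ≈ 65.6 L/s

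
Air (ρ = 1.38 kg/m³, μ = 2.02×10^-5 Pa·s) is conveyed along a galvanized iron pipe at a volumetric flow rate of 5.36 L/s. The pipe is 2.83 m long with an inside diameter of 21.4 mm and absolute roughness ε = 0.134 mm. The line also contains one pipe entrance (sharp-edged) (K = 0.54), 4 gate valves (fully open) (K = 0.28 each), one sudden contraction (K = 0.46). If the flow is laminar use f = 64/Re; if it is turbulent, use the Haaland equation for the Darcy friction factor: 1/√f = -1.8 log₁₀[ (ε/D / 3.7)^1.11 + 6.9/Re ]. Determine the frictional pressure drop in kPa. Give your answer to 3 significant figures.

ΔP ≈ 1.05 kPa

Q = 5.36 L/s = 5.36/1000 = 0.00536 m³/s.
Cross-sectional area A = πD²/4 = π(0.0214)²/4 = 0.0003597 m²; mean velocity V = Q/A = 0.00536/0.0003597 = 14.9 m/s.
Reynolds number Re = ρVD/μ = 1.38 · 14.9 · 0.0214 / 2.02e-05 = 2.179e+04.
Re > 4000 → turbulent. Relative roughness ε/D = 0.000134/0.0214 = 0.00626. Haaland: 1/√f = -1.8 log₁₀[(0.00626/3.7)^1.11 + 6.9/2.179e+04] = -1.8 log₁₀[0.000839 + 0.000317] = 5.287, so f = 0.03577.
Total minor-loss coefficient ΣK = 1·0.54 + 4·0.28 + 1·0.46 = 2.12.
ΔP = [f·L/D + ΣK]·(ρV²/2) = [0.03577·2.83/0.0214 + 2.12]·(1.38·14.9²/2) = [4.731 + 2.12]·153.2 = 1050 Pa.
ΔP = 1050 Pa = 1.05 kPa.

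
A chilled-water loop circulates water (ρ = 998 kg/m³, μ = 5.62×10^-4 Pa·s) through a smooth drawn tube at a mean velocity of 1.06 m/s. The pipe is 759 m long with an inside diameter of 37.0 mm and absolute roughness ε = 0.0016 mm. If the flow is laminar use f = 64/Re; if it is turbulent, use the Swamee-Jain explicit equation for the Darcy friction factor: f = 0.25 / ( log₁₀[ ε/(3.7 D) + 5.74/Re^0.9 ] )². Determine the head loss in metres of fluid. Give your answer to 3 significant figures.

h_f ≈ 22.9 m

Reynolds number Re = ρVD/μ = 998 · 1.06 · 0.037 / 0.000562 = 6.965e+04.
Re > 4000 → turbulent. Relative roughness ε/D = 1.6e-06/0.037 = 4.32e-05. Swamee-Jain: f = 0.25/(log₁₀[4.32e-05/3.7 + 5.74/6.965e+04^0.9])² = 0.25/(log₁₀[1.17e-05 + 0.000251])² = 0.25/(-3.58)² = 0.01951.
Darcy-Weisbach: ΔP = f(L/D)(ρV²/2) = 0.01951·(759/0.037)·(998·1.06²/2) = 0.01951·2.051e+04·560.7 = 2.244e+05 Pa.
Head loss h_f = ΔP/(ρg) = 2.244e+05/(998·9.81) = 22.9 m.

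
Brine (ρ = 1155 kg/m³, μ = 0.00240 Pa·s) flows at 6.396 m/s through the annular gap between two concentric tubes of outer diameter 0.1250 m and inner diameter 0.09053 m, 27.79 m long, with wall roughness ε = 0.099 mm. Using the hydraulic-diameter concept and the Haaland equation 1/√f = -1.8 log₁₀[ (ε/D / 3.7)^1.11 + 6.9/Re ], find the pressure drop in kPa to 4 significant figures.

Hydraulic diameter D_h = 4A/P = D_o - D_i = 0.125 - 0.09053 = 0.03447 m.
Re = ρVD_h/μ = 1155·6.396·0.03447/0.0024 = 1.061e+05.
ε/D_h = 9.9e-05/0.03447 = 0.00287; Haaland gives 1/√f = -1.8 log₁₀[0.000353+6.5e-05] = 6.082, so f = 0.02704.
ΔP = f(L/D_h)(ρV²/2) = 0.02704·27.79/0.03447·2.362e+04 = 5.15e+05 Pa.
ΔP = 515.0 kPa.

ΔP ≈ 515.0 kPa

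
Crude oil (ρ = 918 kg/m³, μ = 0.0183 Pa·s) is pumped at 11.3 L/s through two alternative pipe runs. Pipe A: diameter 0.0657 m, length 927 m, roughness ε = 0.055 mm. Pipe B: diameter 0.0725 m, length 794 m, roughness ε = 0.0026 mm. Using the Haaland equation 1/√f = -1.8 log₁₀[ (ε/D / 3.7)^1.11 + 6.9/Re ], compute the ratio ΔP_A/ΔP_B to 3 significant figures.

Pipe A: V = Q/A = 0.0113/0.00339 = 3.333 m/s; Re = 1.099e+04; ε/D = 0.000837; Haaland → f = 0.03123; ΔP_A = f(L/D)(ρV²/2) = 2.247e+06 Pa.
Pipe B: V = Q/A = 0.0113/0.004128 = 2.737 m/s; Re = 9955; ε/D = 3.59e-05; Haaland → f = 0.03096; ΔP_B = f(L/D)(ρV²/2) = 1.166e+06 Pa.
ΔP_A/ΔP_B = 2.247e+06/1.166e+06 = 1.93.

ΔP_A/ΔP_B ≈ 1.93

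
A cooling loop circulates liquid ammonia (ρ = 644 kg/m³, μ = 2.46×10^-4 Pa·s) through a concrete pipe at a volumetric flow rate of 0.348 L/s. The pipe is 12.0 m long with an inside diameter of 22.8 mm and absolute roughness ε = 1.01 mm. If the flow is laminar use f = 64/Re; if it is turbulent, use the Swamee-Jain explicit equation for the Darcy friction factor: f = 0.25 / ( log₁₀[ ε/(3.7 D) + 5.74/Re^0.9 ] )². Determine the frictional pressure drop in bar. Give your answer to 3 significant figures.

ΔP ≈ 0.0844 bar

Q = 0.348 L/s = 0.348/1000 = 0.000348 m³/s.
Cross-sectional area A = πD²/4 = π(0.0228)²/4 = 0.0004083 m²; mean velocity V = Q/A = 0.000348/0.0004083 = 0.8524 m/s.
Reynolds number Re = ρVD/μ = 644 · 0.8524 · 0.0228 / 0.000246 = 5.088e+04.
Re > 4000 → turbulent. Relative roughness ε/D = 0.00101/0.0228 = 0.0443. Swamee-Jain: f = 0.25/(log₁₀[0.0443/3.7 + 5.74/5.088e+04^0.9])² = 0.25/(log₁₀[0.012 + 0.000333])² = 0.25/(-1.91)² = 0.06854.
Darcy-Weisbach: ΔP = f(L/D)(ρV²/2) = 0.06854·(12/0.0228)·(644·0.8524²/2) = 0.06854·526.3·233.9 = 8439 Pa.
ΔP = 8439 Pa = 0.0844 bar.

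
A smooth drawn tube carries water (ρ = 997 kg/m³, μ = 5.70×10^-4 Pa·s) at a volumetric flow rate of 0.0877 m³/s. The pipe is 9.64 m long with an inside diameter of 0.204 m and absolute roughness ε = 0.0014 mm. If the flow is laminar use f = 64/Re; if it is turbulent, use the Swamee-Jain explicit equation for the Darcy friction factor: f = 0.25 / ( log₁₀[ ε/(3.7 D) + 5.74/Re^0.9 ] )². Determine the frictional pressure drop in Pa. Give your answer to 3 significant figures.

ΔP ≈ 2010 Pa

Cross-sectional area A = πD²/4 = π(0.204)²/4 = 0.03269 m²; mean velocity V = Q/A = 0.0877/0.03269 = 2.683 m/s.
Reynolds number Re = ρVD/μ = 997 · 2.683 · 0.204 / 0.00057 = 9.574e+05.
Re > 4000 → turbulent. Relative roughness ε/D = 1.4e-06/0.204 = 6.86e-06. Swamee-Jain: f = 0.25/(log₁₀[6.86e-06/3.7 + 5.74/9.574e+05^0.9])² = 0.25/(log₁₀[1.85e-06 + 2.38e-05])² = 0.25/(-4.591)² = 0.01186.
Darcy-Weisbach: ΔP = f(L/D)(ρV²/2) = 0.01186·(9.64/0.204)·(997·2.683²/2) = 0.01186·47.25·3589 = 2011 Pa.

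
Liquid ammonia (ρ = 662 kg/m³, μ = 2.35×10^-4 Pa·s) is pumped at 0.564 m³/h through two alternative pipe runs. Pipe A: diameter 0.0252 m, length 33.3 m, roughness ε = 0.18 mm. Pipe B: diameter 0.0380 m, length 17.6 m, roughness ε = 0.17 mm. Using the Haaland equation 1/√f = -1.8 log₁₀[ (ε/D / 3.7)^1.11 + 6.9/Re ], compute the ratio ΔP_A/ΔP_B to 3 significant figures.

ΔP_A/ΔP_B ≈ 15.7

Pipe A: V = Q/A = 0.0001567/0.0004988 = 0.3141 m/s; Re = 2.23e+04; ε/D = 0.00714; Haaland → f = 0.03688; ΔP_A = f(L/D)(ρV²/2) = 1592 Pa.
Pipe B: V = Q/A = 0.0001567/0.001134 = 0.1381 m/s; Re = 1.479e+04; ε/D = 0.00447; Haaland → f = 0.03473; ΔP_B = f(L/D)(ρV²/2) = 101.6 Pa.
ΔP_A/ΔP_B = 1592/101.6 = 15.7.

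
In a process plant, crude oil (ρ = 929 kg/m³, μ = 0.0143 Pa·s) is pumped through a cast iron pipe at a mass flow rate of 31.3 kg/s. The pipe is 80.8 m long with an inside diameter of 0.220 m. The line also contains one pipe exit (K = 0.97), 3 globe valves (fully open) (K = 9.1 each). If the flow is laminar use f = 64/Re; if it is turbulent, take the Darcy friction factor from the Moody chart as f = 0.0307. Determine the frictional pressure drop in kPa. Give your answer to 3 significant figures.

ΔP ≈ 14.4 kPa

A = πD²/4 = π(0.22)²/4 = 0.03801 m²; mean velocity V = ṁ/(ρA) = 31.3/(929 · 0.03801) = 0.8863 m/s.
Reynolds number Re = ρVD/μ = 929 · 0.8863 · 0.22 / 0.0143 = 1.267e+04.
Re > 4000 → turbulent; use the Moody-chart value f = 0.0307.
Total minor-loss coefficient ΣK = 1·0.97 + 3·9.1 = 28.3.
ΔP = [f·L/D + ΣK]·(ρV²/2) = [0.0307·80.8/0.22 + 28.3]·(929·0.8863²/2) = [11.28 + 28.3]·364.9 = 1.443e+04 Pa.
ΔP = 1.443e+04 Pa = 14.4 kPa.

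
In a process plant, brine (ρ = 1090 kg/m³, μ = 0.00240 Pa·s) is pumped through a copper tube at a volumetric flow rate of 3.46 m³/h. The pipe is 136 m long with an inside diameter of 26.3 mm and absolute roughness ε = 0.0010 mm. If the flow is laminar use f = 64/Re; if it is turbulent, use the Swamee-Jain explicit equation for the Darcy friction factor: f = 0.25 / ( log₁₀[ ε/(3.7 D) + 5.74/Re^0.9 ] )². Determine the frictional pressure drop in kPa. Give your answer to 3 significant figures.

ΔP ≈ 225 kPa

Q = 3.46 m³/h = 3.46/3600 = 0.0009611 m³/s.
Cross-sectional area A = πD²/4 = π(0.0263)²/4 = 0.0005433 m²; mean velocity V = Q/A = 0.0009611/0.0005433 = 1.769 m/s.
Reynolds number Re = ρVD/μ = 1090 · 1.769 · 0.0263 / 0.0024 = 2.113e+04.
Re > 4000 → turbulent. Relative roughness ε/D = 1e-06/0.0263 = 3.8e-05. Swamee-Jain: f = 0.25/(log₁₀[3.8e-05/3.7 + 5.74/2.113e+04^0.9])² = 0.25/(log₁₀[1.03e-05 + 0.000735])² = 0.25/(-3.128)² = 0.02556.
Darcy-Weisbach: ΔP = f(L/D)(ρV²/2) = 0.02556·(136/0.0263)·(1090·1.769²/2) = 0.02556·5171·1706 = 2.255e+05 Pa.
ΔP = 2.255e+05 Pa = 225 kPa.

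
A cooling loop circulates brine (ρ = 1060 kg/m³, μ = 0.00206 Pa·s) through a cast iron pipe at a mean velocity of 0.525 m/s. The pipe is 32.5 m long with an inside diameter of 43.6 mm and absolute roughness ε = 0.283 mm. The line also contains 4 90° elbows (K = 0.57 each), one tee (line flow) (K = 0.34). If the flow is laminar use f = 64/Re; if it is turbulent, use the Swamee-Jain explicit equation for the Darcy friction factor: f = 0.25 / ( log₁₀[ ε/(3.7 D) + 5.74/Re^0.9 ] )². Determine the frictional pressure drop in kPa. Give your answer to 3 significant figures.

ΔP ≈ 4.66 kPa

Reynolds number Re = ρVD/μ = 1060 · 0.525 · 0.0436 / 0.00206 = 1.178e+04.
Re > 4000 → turbulent. Relative roughness ε/D = 0.000283/0.0436 = 0.00649. Swamee-Jain: f = 0.25/(log₁₀[0.00649/3.7 + 5.74/1.178e+04^0.9])² = 0.25/(log₁₀[0.00175 + 0.00124])² = 0.25/(-2.523)² = 0.03927.
Total minor-loss coefficient ΣK = 4·0.57 + 1·0.34 = 2.62.
ΔP = [f·L/D + ΣK]·(ρV²/2) = [0.03927·32.5/0.0436 + 2.62]·(1060·0.525²/2) = [29.27 + 2.62]·146.1 = 4659 Pa.
ΔP = 4659 Pa = 4.66 kPa.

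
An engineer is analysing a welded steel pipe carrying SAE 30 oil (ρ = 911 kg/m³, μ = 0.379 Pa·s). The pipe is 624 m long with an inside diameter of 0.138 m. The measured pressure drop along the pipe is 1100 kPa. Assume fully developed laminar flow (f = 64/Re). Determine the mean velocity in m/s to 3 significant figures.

V ≈ 2.77 m/s

For laminar flow, f = 64/Re with Re = ρVD/μ, so Darcy-Weisbach reduces to ΔP = 32μLV/D². Solving for V: V = ΔP·D²/(32μL) = 1.1e+06·(0.138)²/(32·0.379·624) = 2.768 m/s.
Check: Re = ρVD/μ = 911·2.768·0.138/0.379 = 918.2 < 2300, so the laminar assumption holds.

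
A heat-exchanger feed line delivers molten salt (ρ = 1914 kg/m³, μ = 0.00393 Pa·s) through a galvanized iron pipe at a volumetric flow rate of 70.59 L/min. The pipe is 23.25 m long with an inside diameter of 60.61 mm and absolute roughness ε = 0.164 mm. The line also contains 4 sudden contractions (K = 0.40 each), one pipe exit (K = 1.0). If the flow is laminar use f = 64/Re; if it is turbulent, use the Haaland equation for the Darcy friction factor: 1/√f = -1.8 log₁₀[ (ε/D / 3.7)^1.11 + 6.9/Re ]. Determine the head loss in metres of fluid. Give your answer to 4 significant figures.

Q = 70.59 L/min = 70.59/60000 = 0.001177 m³/s.
Cross-sectional area A = πD²/4 = π(0.06061)²/4 = 0.002885 m²; mean velocity V = Q/A = 0.001177/0.002885 = 0.4078 m/s.
Reynolds number Re = ρVD/μ = 1914 · 0.4078 · 0.06061 / 0.00393 = 1.204e+04.
Re > 4000 → turbulent. Relative roughness ε/D = 0.000164/0.06061 = 0.00271. Haaland: 1/√f = -1.8 log₁₀[(0.00271/3.7)^1.11 + 6.9/1.204e+04] = -1.8 log₁₀[0.00033 + 0.000573] = 5.479, so f = 0.03331.
Total minor-loss coefficient ΣK = 4·0.4 + 1·1 = 2.6.
ΔP = [f·L/D + ΣK]·(ρV²/2) = [0.03331·23.25/0.06061 + 2.6]·(1914·0.4078²/2) = [12.78 + 2.6]·159.1 = 2447 Pa.
Head loss h_f = ΔP/(ρg) = 2447/(1914·9.81) = 0.1303 m.

h_f ≈ 0.1303 m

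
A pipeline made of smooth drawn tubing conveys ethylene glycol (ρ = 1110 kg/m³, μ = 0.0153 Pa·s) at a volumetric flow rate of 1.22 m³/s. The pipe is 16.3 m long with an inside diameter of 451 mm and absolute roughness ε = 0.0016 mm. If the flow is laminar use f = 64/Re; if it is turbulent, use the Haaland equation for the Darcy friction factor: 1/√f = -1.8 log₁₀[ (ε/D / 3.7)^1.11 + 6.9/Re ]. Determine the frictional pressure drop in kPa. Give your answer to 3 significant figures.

Cross-sectional area A = πD²/4 = π(0.451)²/4 = 0.1598 m²; mean velocity V = Q/A = 1.22/0.1598 = 7.637 m/s.
Reynolds number Re = ρVD/μ = 1110 · 7.637 · 0.451 / 0.0153 = 2.499e+05.
Re > 4000 → turbulent. Relative roughness ε/D = 1.6e-06/0.451 = 3.55e-06. Haaland: 1/√f = -1.8 log₁₀[(3.55e-06/3.7)^1.11 + 6.9/2.499e+05] = -1.8 log₁₀[2.09e-07 + 2.76e-05] = 8.2, so f = 0.01487.
Darcy-Weisbach: ΔP = f(L/D)(ρV²/2) = 0.01487·(16.3/0.451)·(1110·7.637²/2) = 0.01487·36.14·3.237e+04 = 1.74e+04 Pa.
ΔP = 1.74e+04 Pa = 17.4 kPa.

ΔP ≈ 17.4 kPa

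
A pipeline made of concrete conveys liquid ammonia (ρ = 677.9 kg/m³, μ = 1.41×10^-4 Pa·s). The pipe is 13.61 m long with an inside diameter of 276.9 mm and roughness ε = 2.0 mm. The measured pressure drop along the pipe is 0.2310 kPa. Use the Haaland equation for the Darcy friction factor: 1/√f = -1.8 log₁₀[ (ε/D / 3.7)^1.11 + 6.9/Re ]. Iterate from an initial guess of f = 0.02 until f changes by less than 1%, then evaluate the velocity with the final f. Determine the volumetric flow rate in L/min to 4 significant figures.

Q ≈ 2301 L/min

Rearranging Darcy-Weisbach: V = √(2·ΔP·D/(f·L·ρ)). With ε/D = 0.002/0.2769 = 0.00722, iterate starting from f = 0.02:
  f = 0.02 → V = √(2·231·0.2769/(0.02·13.61·677.9)) = 0.8326 m/s; Re = ρVD/μ = 1.108e+06; f → 0.03418
  f = 0.03418 → V = 0.6369 m/s; Re = 8.479e+05; f → 0.0342
Converged (Δf/f < 1%). With the final f = 0.0342: V = √(2·231·0.2769/(0.0342·13.61·677.9)) = 0.6367 m/s.
Q = V·A = 0.6367·(π/4·0.2769²) = 0.03834 m³/s = 2301 L/min.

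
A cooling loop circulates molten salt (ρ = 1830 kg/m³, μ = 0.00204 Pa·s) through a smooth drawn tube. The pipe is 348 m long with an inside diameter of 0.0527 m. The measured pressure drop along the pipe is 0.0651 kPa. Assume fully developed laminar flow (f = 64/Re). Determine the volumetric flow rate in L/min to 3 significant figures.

For laminar flow, f = 64/Re with Re = ρVD/μ, so Darcy-Weisbach reduces to ΔP = 32μLV/D². Solving for V: V = ΔP·D²/(32μL) = 65.1·(0.0527)²/(32·0.00204·348) = 0.007959 m/s.
Check: Re = ρVD/μ = 1830·0.007959·0.0527/0.00204 = 376.2 < 2300, so the laminar assumption holds.
Q = V·A = 0.007959·(π/4·0.0527²) = 1.736e-05 m³/s = 1.04 L/min.

Q ≈ 1.04 L/min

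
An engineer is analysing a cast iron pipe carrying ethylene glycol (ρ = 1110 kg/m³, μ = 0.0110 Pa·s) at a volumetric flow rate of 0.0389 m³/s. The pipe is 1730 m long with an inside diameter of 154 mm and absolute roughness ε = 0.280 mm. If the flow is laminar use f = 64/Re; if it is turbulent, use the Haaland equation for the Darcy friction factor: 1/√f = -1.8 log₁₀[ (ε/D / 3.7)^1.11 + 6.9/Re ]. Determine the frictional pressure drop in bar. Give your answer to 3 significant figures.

Cross-sectional area A = πD²/4 = π(0.154)²/4 = 0.01863 m²; mean velocity V = Q/A = 0.0389/0.01863 = 2.088 m/s.
Reynolds number Re = ρVD/μ = 1110 · 2.088 · 0.154 / 0.011 = 3.245e+04.
Re > 4000 → turbulent. Relative roughness ε/D = 0.00028/0.154 = 0.00182. Haaland: 1/√f = -1.8 log₁₀[(0.00182/3.7)^1.11 + 6.9/3.245e+04] = -1.8 log₁₀[0.000213 + 0.000213] = 6.069, so f = 0.02715.
Darcy-Weisbach: ΔP = f(L/D)(ρV²/2) = 0.02715·(1730/0.154)·(1110·2.088²/2) = 0.02715·1.123e+04·2421 = 7.384e+05 Pa.
ΔP = 7.384e+05 Pa = 7.38 bar.

ΔP ≈ 7.38 bar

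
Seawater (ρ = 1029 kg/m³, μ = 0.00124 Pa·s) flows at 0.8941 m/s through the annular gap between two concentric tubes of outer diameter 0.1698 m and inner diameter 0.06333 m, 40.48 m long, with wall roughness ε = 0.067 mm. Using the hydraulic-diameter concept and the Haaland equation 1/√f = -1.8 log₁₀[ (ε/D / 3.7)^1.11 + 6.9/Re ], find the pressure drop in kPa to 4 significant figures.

ΔP ≈ 3.315 kPa

Hydraulic diameter D_h = 4A/P = D_o - D_i = 0.1698 - 0.06333 = 0.1065 m.
Re = ρVD_h/μ = 1029·0.8941·0.1065/0.00124 = 7.9e+04.
ε/D_h = 6.7e-05/0.1065 = 0.000629; Haaland gives 1/√f = -1.8 log₁₀[6.55e-05+8.73e-05] = 6.869, so f = 0.0212.
ΔP = f(L/D_h)(ρV²/2) = 0.0212·40.48/0.1065·411.3 = 3315 Pa.
ΔP = 3.315 kPa.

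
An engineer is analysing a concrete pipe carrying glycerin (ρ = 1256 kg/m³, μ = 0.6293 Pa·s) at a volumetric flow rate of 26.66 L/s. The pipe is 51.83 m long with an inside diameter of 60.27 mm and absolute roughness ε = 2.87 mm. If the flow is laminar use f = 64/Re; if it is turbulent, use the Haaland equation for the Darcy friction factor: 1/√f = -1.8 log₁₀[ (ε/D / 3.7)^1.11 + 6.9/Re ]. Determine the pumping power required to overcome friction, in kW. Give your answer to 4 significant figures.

P ≈ 71.58 kW

Q = 26.66 L/s = 26.66/1000 = 0.02666 m³/s.
Cross-sectional area A = πD²/4 = π(0.06027)²/4 = 0.002853 m²; mean velocity V = Q/A = 0.02666/0.002853 = 9.345 m/s.
Reynolds number Re = ρVD/μ = 1256 · 9.345 · 0.06027 / 0.629 = 1124.
Re < 2300 → laminar flow, so f = 64/Re = 64/1124 = 0.05693 (the turbulent correlation is not needed).
Darcy-Weisbach: ΔP = f(L/D)(ρV²/2) = 0.05693·(51.83/0.06027)·(1256·9.345²/2) = 0.05693·860·5.484e+04 = 2.685e+06 Pa.
Pumping power P = QΔP = 0.02666·2.685e+06 = 71584 W = 71.58 kW.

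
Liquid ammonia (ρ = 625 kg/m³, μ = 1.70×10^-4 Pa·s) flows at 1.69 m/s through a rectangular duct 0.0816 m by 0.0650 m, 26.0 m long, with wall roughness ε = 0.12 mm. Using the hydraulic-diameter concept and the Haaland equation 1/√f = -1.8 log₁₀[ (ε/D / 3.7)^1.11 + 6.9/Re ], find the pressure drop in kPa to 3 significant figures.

ΔP ≈ 7.30 kPa

Hydraulic diameter D_h = 4A/P = 4·(0.0816·0.065)/(2·(0.0816+0.065)) = 0.02122/0.2932 = 0.07236 m.
Re = ρVD_h/μ = 625·1.69·0.07236/0.00017 = 4.496e+05.
ε/D_h = 0.00012/0.07236 = 0.00166; Haaland gives 1/√f = -1.8 log₁₀[0.000192+1.53e-05] = 6.63, so f = 0.02275.
ΔP = f(L/D_h)(ρV²/2) = 0.02275·26/0.07236·892.5 = 7295 Pa.
ΔP = 7.30 kPa.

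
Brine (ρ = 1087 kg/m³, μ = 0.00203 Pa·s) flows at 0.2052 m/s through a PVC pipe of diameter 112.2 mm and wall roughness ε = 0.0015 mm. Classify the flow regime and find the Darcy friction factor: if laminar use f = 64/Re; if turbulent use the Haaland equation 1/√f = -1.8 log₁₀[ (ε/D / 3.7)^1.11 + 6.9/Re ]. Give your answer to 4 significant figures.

f ≈ 0.02920

Re = ρVD/μ = 1087·0.2052·0.1122/0.00203 = 1.233e+04.
Re > 4000 → turbulent. ε/D = 1.5e-06/0.1122 = 1.34e-05; Haaland: 1/√f = -1.8 log₁₀[9.1e-07 + 0.00056] = 5.852, so f = 0.0292.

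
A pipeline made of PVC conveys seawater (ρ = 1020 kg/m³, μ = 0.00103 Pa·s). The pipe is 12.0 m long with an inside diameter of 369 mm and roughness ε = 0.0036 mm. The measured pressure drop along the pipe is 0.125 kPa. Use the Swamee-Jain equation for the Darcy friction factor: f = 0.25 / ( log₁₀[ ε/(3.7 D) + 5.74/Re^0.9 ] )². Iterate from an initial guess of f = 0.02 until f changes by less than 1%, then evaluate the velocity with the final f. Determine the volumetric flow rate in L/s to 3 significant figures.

Q ≈ 76.1 L/s

Rearranging Darcy-Weisbach: V = √(2·ΔP·D/(f·L·ρ)). With ε/D = 3.6e-06/0.369 = 9.76e-06, iterate starting from f = 0.02:
  f = 0.02 → V = √(2·125·0.369/(0.02·12·1020)) = 0.6139 m/s; Re = ρVD/μ = 2.243e+05; f → 0.01529
  f = 0.01529 → V = 0.7022 m/s; Re = 2.566e+05; f → 0.01491
  f = 0.01491 → V = 0.711 m/s; Re = 2.598e+05; f → 0.01487
Converged (Δf/f < 1%). With the final f = 0.01487: V = √(2·125·0.369/(0.01487·12·1020)) = 0.7118 m/s.
Q = V·A = 0.7118·(π/4·0.369²) = 0.07612 m³/s = 76.1 L/s.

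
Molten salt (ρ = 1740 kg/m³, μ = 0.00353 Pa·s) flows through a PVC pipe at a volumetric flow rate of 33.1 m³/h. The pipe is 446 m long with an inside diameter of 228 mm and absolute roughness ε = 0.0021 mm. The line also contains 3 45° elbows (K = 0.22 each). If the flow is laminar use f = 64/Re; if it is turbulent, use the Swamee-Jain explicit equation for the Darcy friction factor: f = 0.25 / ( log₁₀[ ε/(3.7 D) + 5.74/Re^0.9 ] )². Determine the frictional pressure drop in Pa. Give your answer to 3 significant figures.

ΔP ≈ 2130 Pa

Q = 33.1 m³/h = 33.1/3600 = 0.009194 m³/s.
Cross-sectional area A = πD²/4 = π(0.228)²/4 = 0.04083 m²; mean velocity V = Q/A = 0.009194/0.04083 = 0.2252 m/s.
Reynolds number Re = ρVD/μ = 1740 · 0.2252 · 0.228 / 0.00353 = 2.531e+04.
Re > 4000 → turbulent. Relative roughness ε/D = 2.1e-06/0.228 = 9.21e-06. Swamee-Jain: f = 0.25/(log₁₀[9.21e-06/3.7 + 5.74/2.531e+04^0.9])² = 0.25/(log₁₀[2.49e-06 + 0.000625])² = 0.25/(-3.202)² = 0.02438.
Total minor-loss coefficient ΣK = 3·0.22 = 0.66.
ΔP = [f·L/D + ΣK]·(ρV²/2) = [0.02438·446/0.228 + 0.66]·(1740·0.2252²/2) = [47.69 + 0.66]·44.12 = 2133 Pa.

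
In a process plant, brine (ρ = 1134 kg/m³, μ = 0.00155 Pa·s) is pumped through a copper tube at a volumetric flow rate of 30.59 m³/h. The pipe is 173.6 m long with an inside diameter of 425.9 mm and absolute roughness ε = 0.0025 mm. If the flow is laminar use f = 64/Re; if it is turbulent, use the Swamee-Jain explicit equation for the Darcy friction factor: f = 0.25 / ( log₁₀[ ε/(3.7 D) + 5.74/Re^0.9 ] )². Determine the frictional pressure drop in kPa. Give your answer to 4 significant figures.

ΔP ≈ 0.02163 kPa

Q = 30.59 m³/h = 30.59/3600 = 0.008497 m³/s.
Cross-sectional area A = πD²/4 = π(0.4259)²/4 = 0.1425 m²; mean velocity V = Q/A = 0.008497/0.1425 = 0.05964 m/s.
Reynolds number Re = ρVD/μ = 1134 · 0.05964 · 0.4259 / 0.00155 = 1.858e+04.
Re > 4000 → turbulent. Relative roughness ε/D = 2.5e-06/0.4259 = 5.87e-06. Swamee-Jain: f = 0.25/(log₁₀[5.87e-06/3.7 + 5.74/1.858e+04^0.9])² = 0.25/(log₁₀[1.59e-06 + 0.000825])² = 0.25/(-3.082)² = 0.02631.
Darcy-Weisbach: ΔP = f(L/D)(ρV²/2) = 0.02631·(173.6/0.4259)·(1134·0.05964²/2) = 0.02631·407.6·2.017 = 21.63 Pa.
ΔP = 21.63 Pa = 0.02163 kPa.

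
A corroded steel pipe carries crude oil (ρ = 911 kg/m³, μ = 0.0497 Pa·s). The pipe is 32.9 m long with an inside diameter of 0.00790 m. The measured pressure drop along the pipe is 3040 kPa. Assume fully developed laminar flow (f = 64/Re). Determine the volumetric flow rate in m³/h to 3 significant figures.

For laminar flow, f = 64/Re with Re = ρVD/μ, so Darcy-Weisbach reduces to ΔP = 32μLV/D². Solving for V: V = ΔP·D²/(32μL) = 3.04e+06·(0.0079)²/(32·0.0497·32.9) = 3.626 m/s.
Check: Re = ρVD/μ = 911·3.626·0.0079/0.0497 = 525.1 < 2300, so the laminar assumption holds.
Q = V·A = 3.626·(π/4·0.0079²) = 0.0001777 m³/s = 0.640 m³/h.

Q ≈ 0.640 m³/h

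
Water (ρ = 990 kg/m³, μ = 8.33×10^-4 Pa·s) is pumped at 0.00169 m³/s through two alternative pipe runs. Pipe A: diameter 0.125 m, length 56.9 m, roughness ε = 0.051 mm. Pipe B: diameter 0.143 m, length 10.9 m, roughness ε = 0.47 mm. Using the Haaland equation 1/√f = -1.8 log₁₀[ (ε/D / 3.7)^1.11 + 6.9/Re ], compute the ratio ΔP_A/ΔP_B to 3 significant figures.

Pipe A: V = Q/A = 0.00169/0.01227 = 0.1377 m/s; Re = 2.046e+04; ε/D = 0.000408; Haaland → f = 0.02634; ΔP_A = f(L/D)(ρV²/2) = 112.6 Pa.
Pipe B: V = Q/A = 0.00169/0.01606 = 0.1052 m/s; Re = 1.788e+04; ε/D = 0.00329; Haaland → f = 0.03214; ΔP_B = f(L/D)(ρV²/2) = 13.43 Pa.
ΔP_A/ΔP_B = 112.6/13.43 = 8.39.

ΔP_A/ΔP_B ≈ 8.39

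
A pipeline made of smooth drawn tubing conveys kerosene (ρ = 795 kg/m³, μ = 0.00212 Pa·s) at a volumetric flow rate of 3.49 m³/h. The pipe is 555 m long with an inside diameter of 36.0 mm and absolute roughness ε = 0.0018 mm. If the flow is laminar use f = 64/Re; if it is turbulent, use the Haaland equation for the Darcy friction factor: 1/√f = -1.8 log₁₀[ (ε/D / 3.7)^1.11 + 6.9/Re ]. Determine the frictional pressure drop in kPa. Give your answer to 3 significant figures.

Q = 3.49 m³/h = 3.49/3600 = 0.0009694 m³/s.
Cross-sectional area A = πD²/4 = π(0.036)²/4 = 0.001018 m²; mean velocity V = Q/A = 0.0009694/0.001018 = 0.9524 m/s.
Reynolds number Re = ρVD/μ = 795 · 0.9524 · 0.036 / 0.00212 = 1.286e+04.
Re > 4000 → turbulent. Relative roughness ε/D = 1.8e-06/0.036 = 5e-05. Haaland: 1/√f = -1.8 log₁₀[(5e-05/3.7)^1.11 + 6.9/1.286e+04] = -1.8 log₁₀[3.94e-06 + 0.000537] = 5.881, so f = 0.02891.
Darcy-Weisbach: ΔP = f(L/D)(ρV²/2) = 0.02891·(555/0.036)·(795·0.9524²/2) = 0.02891·1.542e+04·360.6 = 1.607e+05 Pa.
ΔP = 1.607e+05 Pa = 161 kPa.

ΔP ≈ 161 kPa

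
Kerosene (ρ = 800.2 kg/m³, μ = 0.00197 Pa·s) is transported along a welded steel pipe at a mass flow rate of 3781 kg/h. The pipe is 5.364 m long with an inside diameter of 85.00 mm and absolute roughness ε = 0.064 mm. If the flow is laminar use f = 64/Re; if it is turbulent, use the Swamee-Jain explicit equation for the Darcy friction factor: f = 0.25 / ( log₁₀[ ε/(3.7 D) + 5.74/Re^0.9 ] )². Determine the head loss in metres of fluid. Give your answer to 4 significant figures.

ṁ = 3781 kg/h = 3781/3600 = 1.05 kg/s.
A = πD²/4 = π(0.085)²/4 = 0.005675 m²; mean velocity V = ṁ/(ρA) = 1.05/(800.2 · 0.005675) = 0.2313 m/s.
Reynolds number Re = ρVD/μ = 800.2 · 0.2313 · 0.085 / 0.00197 = 7986.
Re > 4000 → turbulent. Relative roughness ε/D = 6.4e-05/0.085 = 0.000753. Swamee-Jain: f = 0.25/(log₁₀[0.000753/3.7 + 5.74/7986^0.9])² = 0.25/(log₁₀[0.000203 + 0.00177])² = 0.25/(-2.706)² = 0.03415.
Darcy-Weisbach: ΔP = f(L/D)(ρV²/2) = 0.03415·(5.364/0.085)·(800.2·0.2313²/2) = 0.03415·63.11·21.41 = 46.13 Pa.
Head loss h_f = ΔP/(ρg) = 46.13/(800.2·9.81) = 0.005876 m.

h_f ≈ 0.005876 m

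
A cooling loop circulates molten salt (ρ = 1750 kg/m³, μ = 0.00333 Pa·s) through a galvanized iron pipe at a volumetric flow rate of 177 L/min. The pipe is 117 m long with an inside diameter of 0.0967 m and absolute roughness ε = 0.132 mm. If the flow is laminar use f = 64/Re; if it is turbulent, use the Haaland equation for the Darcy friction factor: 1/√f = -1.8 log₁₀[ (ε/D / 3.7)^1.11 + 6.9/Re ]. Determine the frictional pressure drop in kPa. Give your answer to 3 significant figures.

Q = 177 L/min = 177/60000 = 0.00295 m³/s.
Cross-sectional area A = πD²/4 = π(0.0967)²/4 = 0.007344 m²; mean velocity V = Q/A = 0.00295/0.007344 = 0.4017 m/s.
Reynolds number Re = ρVD/μ = 1750 · 0.4017 · 0.0967 / 0.00333 = 2.041e+04.
Re > 4000 → turbulent. Relative roughness ε/D = 0.000132/0.0967 = 0.00137. Haaland: 1/√f = -1.8 log₁₀[(0.00137/3.7)^1.11 + 6.9/2.041e+04] = -1.8 log₁₀[0.000155 + 0.000338] = 5.953, so f = 0.02821.
Darcy-Weisbach: ΔP = f(L/D)(ρV²/2) = 0.02821·(117/0.0967)·(1750·0.4017²/2) = 0.02821·1210·141.2 = 4819 Pa.
ΔP = 4819 Pa = 4.82 kPa.

ΔP ≈ 4.82 kPa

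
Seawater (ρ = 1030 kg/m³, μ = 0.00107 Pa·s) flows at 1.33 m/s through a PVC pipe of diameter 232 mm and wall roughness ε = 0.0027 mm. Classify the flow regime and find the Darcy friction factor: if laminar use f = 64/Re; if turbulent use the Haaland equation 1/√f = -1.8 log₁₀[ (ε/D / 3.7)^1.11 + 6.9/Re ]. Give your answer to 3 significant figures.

Re = ρVD/μ = 1030·1.33·0.232/0.00107 = 2.97e+05.
Re > 4000 → turbulent. ε/D = 2.7e-06/0.232 = 1.16e-05; Haaland: 1/√f = -1.8 log₁₀[7.81e-07 + 2.32e-05] = 8.315, so f = 0.01446.

f ≈ 0.0145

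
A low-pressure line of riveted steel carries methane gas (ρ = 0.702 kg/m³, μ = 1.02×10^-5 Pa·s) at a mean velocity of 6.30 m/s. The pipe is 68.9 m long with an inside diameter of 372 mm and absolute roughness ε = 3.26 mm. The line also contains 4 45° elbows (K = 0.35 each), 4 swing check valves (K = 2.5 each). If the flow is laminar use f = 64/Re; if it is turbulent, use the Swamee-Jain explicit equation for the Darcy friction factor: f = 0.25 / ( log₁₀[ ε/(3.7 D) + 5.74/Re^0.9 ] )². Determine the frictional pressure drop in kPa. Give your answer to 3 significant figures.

ΔP ≈ 0.254 kPa

Reynolds number Re = ρVD/μ = 0.702 · 6.3 · 0.372 / 1.02e-05 = 1.613e+05.
Re > 4000 → turbulent. Relative roughness ε/D = 0.00326/0.372 = 0.00876. Swamee-Jain: f = 0.25/(log₁₀[0.00876/3.7 + 5.74/1.613e+05^0.9])² = 0.25/(log₁₀[0.00237 + 0.000118])² = 0.25/(-2.604)² = 0.03686.
Total minor-loss coefficient ΣK = 4·0.35 + 4·2.5 = 11.4.
ΔP = [f·L/D + ΣK]·(ρV²/2) = [0.03686·68.9/0.372 + 11.4]·(0.702·6.3²/2) = [6.827 + 11.4]·13.93 = 253.9 Pa.
ΔP = 253.9 Pa = 0.254 kPa.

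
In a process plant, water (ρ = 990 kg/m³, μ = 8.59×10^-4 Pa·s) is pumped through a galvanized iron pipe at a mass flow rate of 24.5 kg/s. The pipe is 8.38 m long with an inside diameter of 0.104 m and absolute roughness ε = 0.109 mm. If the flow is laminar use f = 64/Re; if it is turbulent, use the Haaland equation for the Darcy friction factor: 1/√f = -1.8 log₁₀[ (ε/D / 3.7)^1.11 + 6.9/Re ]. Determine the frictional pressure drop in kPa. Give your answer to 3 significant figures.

A = πD²/4 = π(0.104)²/4 = 0.008495 m²; mean velocity V = ṁ/(ρA) = 24.5/(990 · 0.008495) = 2.913 m/s.
Reynolds number Re = ρVD/μ = 990 · 2.913 · 0.104 / 0.000859 = 3.492e+05.
Re > 4000 → turbulent. Relative roughness ε/D = 0.000109/0.104 = 0.00105. Haaland: 1/√f = -1.8 log₁₀[(0.00105/3.7)^1.11 + 6.9/3.492e+05] = -1.8 log₁₀[0.000115 + 1.98e-05] = 6.965, so f = 0.02061.
Darcy-Weisbach: ΔP = f(L/D)(ρV²/2) = 0.02061·(8.38/0.104)·(990·2.913²/2) = 0.02061·80.58·4201 = 6978 Pa.
ΔP = 6978 Pa = 6.98 kPa.

ΔP ≈ 6.98 kPa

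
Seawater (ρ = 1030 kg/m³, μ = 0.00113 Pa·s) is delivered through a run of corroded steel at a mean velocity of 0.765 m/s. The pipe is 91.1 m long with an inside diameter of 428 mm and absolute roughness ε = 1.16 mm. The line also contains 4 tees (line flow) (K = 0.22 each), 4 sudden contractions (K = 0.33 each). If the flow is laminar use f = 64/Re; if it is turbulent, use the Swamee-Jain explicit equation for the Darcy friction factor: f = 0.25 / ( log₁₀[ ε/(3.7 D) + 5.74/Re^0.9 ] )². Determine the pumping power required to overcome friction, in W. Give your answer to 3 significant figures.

P ≈ 257 W

Reynolds number Re = ρVD/μ = 1030 · 0.765 · 0.428 / 0.00113 = 2.984e+05.
Re > 4000 → turbulent. Relative roughness ε/D = 0.00116/0.428 = 0.00271. Swamee-Jain: f = 0.25/(log₁₀[0.00271/3.7 + 5.74/2.984e+05^0.9])² = 0.25/(log₁₀[0.000733 + 6.78e-05])² = 0.25/(-3.097)² = 0.02607.
Total minor-loss coefficient ΣK = 4·0.22 + 4·0.33 = 2.2.
ΔP = [f·L/D + ΣK]·(ρV²/2) = [0.02607·91.1/0.428 + 2.2]·(1030·0.765²/2) = [5.549 + 2.2]·301.4 = 2335 Pa.
Q = V·A = 0.765·0.1439 = 0.1101 m³/s.
Pumping power P = QΔP = 0.1101·2335 = 257.0 W = 257 W.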